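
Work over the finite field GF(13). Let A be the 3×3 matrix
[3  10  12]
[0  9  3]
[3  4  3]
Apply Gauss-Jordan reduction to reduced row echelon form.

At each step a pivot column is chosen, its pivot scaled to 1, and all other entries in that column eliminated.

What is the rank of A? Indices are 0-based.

rank = 3

step 1: normalize row 0 (÷3) = (1, 12, 4)
  row 2: subtract 3×row0 = (0, 7, 4)
step 2: normalize row 1 (÷9) = (0, 1, 9)
  row 0: subtract 12×row1 = (1, 0, 0)
  row 2: subtract 7×row1 = (0, 0, 6)
step 3: normalize row 2 (÷6) = (0, 0, 1)
  row 1: subtract 9×row2 = (0, 1, 0)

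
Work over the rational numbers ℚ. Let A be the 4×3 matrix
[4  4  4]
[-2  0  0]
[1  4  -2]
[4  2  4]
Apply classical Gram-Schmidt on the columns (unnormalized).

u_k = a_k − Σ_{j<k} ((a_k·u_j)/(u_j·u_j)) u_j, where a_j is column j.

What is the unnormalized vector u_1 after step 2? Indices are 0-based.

u_1 = (36/37, 56/37, 120/37, -38/37)

Step 1: u_0 = a_0 = (4, -2, 1, 4).
Step 2: u_1 = a_1 − (28/37)·u_0 = (36/37, 56/37, 120/37, -38/37).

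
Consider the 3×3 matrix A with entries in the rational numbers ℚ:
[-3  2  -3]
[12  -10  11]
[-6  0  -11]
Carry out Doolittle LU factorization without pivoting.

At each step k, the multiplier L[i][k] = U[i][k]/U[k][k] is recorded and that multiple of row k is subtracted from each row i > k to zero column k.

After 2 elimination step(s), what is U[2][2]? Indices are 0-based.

[col 0] pivot -3
  R1 -= -4*R0 → (0, -2, -1)  (L[1][0] := -4)
  R2 -= 2*R0 → (0, -4, -5)  (L[2][0] := 2)
[col 1] pivot -2
  R2 -= 2*R1 → (0, 0, -3)  (L[2][1] := 2)

U[2][2] = -3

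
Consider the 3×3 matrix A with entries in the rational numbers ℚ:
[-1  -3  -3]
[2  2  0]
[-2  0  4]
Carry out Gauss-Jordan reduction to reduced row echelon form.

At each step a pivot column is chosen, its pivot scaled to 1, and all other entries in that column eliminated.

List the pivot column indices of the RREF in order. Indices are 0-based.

pivot columns: 0, 1, 2

[1] R0 /= -1  ⇒  (1, 3, 3)
     R1 -= 2·R0  ⇒  (0, -4, -6)
     R2 -= -2·R0  ⇒  (0, 6, 10)
[2] R1 /= -4  ⇒  (0, 1, 3/2)
     R0 -= 3·R1  ⇒  (1, 0, -3/2)
     R2 -= 6·R1  ⇒  (0, 0, 1)
[3] R2 /= 1  ⇒  (0, 0, 1)
     R0 -= -3/2·R2  ⇒  (1, 0, 0)
     R1 -= 3/2·R2  ⇒  (0, 1, 0)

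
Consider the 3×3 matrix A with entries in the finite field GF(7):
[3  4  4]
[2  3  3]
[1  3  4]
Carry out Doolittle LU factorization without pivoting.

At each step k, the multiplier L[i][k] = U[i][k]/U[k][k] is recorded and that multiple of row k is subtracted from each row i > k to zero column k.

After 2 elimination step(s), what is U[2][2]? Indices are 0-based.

U[2][2] = 1

Step 1: pivot at (0,0) is 3.
  row1 ← row1 − (3)·row0  ⇒  L[1][0]=3, U row1=(0, 5, 5)
  row2 ← row2 − (5)·row0  ⇒  L[2][0]=5, U row2=(0, 4, 5)
Step 2: pivot at (1,1) is 5.
  row2 ← row2 − (5)·row1  ⇒  L[2][1]=5, U row2=(0, 0, 1)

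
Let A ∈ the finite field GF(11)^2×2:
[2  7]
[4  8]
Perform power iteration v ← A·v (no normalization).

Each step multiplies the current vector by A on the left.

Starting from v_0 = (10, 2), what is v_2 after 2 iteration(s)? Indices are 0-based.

v_2 = (9, 1)

v_0 = (10, 2).
v_1 = A·v_0 = (1, 1).
v_2 = A·v_1 = (9, 1).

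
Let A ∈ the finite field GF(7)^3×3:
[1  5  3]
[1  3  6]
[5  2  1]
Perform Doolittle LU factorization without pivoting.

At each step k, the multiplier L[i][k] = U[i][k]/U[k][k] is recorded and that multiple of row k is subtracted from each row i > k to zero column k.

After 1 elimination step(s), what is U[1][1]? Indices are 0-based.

U[1][1] = 5

[col 0] pivot 1
  R1 -= 1*R0 → (0, 5, 3)  (L[1][0] := 1)
  R2 -= 5*R0 → (0, 5, 0)  (L[2][0] := 5)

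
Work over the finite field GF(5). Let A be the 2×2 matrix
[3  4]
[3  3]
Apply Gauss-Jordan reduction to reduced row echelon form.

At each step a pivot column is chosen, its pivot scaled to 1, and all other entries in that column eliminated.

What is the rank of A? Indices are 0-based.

rank = 2

step 1: normalize row 0 (÷3) = (1, 3)
  row 1: subtract 3×row0 = (0, 4)
step 2: normalize row 1 (÷4) = (0, 1)
  row 0: subtract 3×row1 = (1, 0)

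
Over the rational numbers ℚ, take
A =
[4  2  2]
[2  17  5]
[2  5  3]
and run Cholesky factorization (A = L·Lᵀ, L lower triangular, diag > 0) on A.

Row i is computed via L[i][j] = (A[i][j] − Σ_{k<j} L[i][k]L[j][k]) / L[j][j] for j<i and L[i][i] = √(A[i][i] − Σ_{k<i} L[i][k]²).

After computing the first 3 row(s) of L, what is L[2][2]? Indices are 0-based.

L[2][2] = 1

Step 1: L[0][0] = √(4) = 2.
  L[1][0] = (2) / L[0][0] = 1.
Step 2: L[1][1] = √(16) = 4.
  L[2][0] = (2) / L[0][0] = 1.
  L[2][1] = (4) / L[1][1] = 1.
Step 3: L[2][2] = √(1) = 1.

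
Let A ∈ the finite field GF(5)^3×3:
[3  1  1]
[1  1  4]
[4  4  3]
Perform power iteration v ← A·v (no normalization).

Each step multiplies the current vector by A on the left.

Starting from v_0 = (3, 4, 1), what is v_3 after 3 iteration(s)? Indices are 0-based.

v_0 = (3, 4, 1).
v_1 = A·v_0 = (4, 1, 1).
v_2 = A·v_1 = (4, 4, 3).
v_3 = A·v_2 = (4, 0, 1).

v_3 = (4, 0, 1)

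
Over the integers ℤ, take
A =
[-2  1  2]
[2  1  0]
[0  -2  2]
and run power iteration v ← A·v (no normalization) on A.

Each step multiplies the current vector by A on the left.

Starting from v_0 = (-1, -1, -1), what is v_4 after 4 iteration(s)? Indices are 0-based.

v_4 = (19, 11, 58)

v_0 = (-1, -1, -1).
v_1 = A·v_0 = (-1, -3, 0).
v_2 = A·v_1 = (-1, -5, 6).
v_3 = A·v_2 = (9, -7, 22).
v_4 = A·v_3 = (19, 11, 58).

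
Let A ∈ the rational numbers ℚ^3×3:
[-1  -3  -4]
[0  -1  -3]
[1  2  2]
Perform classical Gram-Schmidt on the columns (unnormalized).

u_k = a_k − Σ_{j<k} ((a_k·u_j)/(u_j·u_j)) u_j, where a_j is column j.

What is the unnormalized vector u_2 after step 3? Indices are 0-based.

u_2 = (1/3, -1/3, 1/3)

Step 1: u_0 = a_0 = (-1, 0, 1).
Step 2: u_1 = a_1 − (5/2)·u_0 = (-1/2, -1, -1/2).
Step 3: u_2 = a_2 − (3)·u_0 − (8/3)·u_1 = (1/3, -1/3, 1/3).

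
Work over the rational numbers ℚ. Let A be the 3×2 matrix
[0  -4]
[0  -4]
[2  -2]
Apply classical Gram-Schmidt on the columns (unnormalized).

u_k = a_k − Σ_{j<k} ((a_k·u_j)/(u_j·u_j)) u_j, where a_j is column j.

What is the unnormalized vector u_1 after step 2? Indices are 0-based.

u_1 = (-4, -4, 0)

Step 1: u_0 = a_0 = (0, 0, 2).
Step 2: u_1 = a_1 − (-1)·u_0 = (-4, -4, 0).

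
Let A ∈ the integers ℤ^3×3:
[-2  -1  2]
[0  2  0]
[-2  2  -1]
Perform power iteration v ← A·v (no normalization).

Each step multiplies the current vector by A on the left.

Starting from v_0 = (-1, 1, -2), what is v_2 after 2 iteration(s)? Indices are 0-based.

v_2 = (16, 4, 4)

v_0 = (-1, 1, -2).
v_1 = A·v_0 = (-3, 2, 6).
v_2 = A·v_1 = (16, 4, 4).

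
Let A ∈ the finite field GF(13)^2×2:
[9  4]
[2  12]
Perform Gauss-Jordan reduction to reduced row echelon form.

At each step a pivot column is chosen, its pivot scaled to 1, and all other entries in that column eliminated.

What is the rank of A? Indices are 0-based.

rank = 2

pivot(0,0)=9: scale R0 → (1, 12)
  clear (1,0): R1 −= (2)R0 → (0, 1)
pivot(1,1)=1: scale R1 → (0, 1)
  clear (0,1): R0 −= (12)R1 → (1, 0)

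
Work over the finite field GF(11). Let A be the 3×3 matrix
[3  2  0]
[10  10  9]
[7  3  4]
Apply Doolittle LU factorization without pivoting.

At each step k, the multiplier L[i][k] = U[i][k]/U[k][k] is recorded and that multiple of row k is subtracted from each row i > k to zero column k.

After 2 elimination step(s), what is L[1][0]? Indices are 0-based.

L[1][0] = 7

Step 1: pivot at (0,0) is 3.
  row1 ← row1 − (7)·row0  ⇒  L[1][0]=7, U row1=(0, 7, 9)
  row2 ← row2 − (6)·row0  ⇒  L[2][0]=6, U row2=(0, 2, 4)
Step 2: pivot at (1,1) is 7.
  row2 ← row2 − (5)·row1  ⇒  L[2][1]=5, U row2=(0, 0, 3)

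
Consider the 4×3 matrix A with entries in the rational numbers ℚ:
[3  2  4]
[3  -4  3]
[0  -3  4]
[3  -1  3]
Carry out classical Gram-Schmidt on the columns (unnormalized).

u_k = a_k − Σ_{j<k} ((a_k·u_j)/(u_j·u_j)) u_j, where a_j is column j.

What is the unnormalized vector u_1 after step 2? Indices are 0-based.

u_1 = (3, -3, -3, 0)

Step 1: u_0 = a_0 = (3, 3, 0, 3).
Step 2: u_1 = a_1 − (-1/3)·u_0 = (3, -3, -3, 0).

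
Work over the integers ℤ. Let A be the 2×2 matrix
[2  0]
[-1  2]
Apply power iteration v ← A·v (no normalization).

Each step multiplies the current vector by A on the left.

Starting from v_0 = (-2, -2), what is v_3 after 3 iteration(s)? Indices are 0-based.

v_3 = (-16, 8)

v_0 = (-2, -2).
v_1 = A·v_0 = (-4, -2).
v_2 = A·v_1 = (-8, 0).
v_3 = A·v_2 = (-16, 8).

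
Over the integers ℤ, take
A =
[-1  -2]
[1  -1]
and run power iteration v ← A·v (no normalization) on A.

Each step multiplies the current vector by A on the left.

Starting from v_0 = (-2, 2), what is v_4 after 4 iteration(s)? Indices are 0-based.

v_0 = (-2, 2).
v_1 = A·v_0 = (-2, -4).
v_2 = A·v_1 = (10, 2).
v_3 = A·v_2 = (-14, 8).
v_4 = A·v_3 = (-2, -22).

v_4 = (-2, -22)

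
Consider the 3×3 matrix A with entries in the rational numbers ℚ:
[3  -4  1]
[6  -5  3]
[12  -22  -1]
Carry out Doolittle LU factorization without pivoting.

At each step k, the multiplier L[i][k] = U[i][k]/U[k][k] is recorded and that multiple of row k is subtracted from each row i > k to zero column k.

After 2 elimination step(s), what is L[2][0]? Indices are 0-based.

[col 0] pivot 3
  R1 -= 2*R0 → (0, 3, 1)  (L[1][0] := 2)
  R2 -= 4*R0 → (0, -6, -5)  (L[2][0] := 4)
[col 1] pivot 3
  R2 -= -2*R1 → (0, 0, -3)  (L[2][1] := -2)

L[2][0] = 4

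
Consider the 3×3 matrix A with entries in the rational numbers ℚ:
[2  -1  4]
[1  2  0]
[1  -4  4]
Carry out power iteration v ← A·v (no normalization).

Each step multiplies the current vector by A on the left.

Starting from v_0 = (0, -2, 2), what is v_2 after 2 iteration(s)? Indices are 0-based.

v_2 = (88, 2, 90)

v_0 = (0, -2, 2).
v_1 = A·v_0 = (10, -4, 16).
v_2 = A·v_1 = (88, 2, 90).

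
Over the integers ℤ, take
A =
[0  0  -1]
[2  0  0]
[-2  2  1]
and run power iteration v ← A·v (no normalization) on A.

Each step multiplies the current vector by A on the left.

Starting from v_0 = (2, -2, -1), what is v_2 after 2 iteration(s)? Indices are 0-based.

v_0 = (2, -2, -1).
v_1 = A·v_0 = (1, 4, -9).
v_2 = A·v_1 = (9, 2, -3).

v_2 = (9, 2, -3)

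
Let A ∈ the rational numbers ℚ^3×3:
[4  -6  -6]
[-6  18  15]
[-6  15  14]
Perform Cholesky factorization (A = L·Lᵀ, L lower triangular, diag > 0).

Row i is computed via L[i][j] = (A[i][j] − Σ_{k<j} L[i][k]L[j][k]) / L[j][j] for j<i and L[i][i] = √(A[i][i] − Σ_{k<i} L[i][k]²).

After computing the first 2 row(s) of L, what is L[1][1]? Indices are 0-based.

L[1][1] = 3

Step 1: L[0][0] = √(4) = 2.
  L[1][0] = (-6) / L[0][0] = -3.
Step 2: L[1][1] = √(9) = 3.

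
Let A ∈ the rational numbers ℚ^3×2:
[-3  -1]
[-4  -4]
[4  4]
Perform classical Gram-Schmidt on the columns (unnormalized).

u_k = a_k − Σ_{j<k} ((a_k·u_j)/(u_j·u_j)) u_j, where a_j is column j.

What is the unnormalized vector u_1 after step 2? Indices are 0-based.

Step 1: u_0 = a_0 = (-3, -4, 4).
Step 2: u_1 = a_1 − (35/41)·u_0 = (64/41, -24/41, 24/41).

u_1 = (64/41, -24/41, 24/41)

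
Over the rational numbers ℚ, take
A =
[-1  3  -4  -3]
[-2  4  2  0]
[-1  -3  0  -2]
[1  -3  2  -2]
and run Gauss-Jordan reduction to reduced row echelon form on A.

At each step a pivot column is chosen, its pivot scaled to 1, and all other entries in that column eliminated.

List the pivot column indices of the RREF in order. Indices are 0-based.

pivot columns: 0, 1, 2, 3

step 1: normalize row 0 (÷-1) = (1, -3, 4, 3)
  row 1: subtract -2×row0 = (0, -2, 10, 6)
  row 2: subtract -1×row0 = (0, -6, 4, 1)
  row 3: subtract 1×row0 = (0, 0, -2, -5)
step 2: normalize row 1 (÷-2) = (0, 1, -5, -3)
  row 0: subtract -3×row1 = (1, 0, -11, -6)
  row 2: subtract -6×row1 = (0, 0, -26, -17)
step 3: normalize row 2 (÷-26) = (0, 0, 1, 17/26)
  row 0: subtract -11×row2 = (1, 0, 0, 31/26)
  row 1: subtract -5×row2 = (0, 1, 0, 7/26)
  row 3: subtract -2×row2 = (0, 0, 0, -48/13)
step 4: normalize row 3 (÷-48/13) = (0, 0, 0, 1)
  row 0: subtract 31/26×row3 = (1, 0, 0, 0)
  row 1: subtract 7/26×row3 = (0, 1, 0, 0)
  row 2: subtract 17/26×row3 = (0, 0, 1, 0)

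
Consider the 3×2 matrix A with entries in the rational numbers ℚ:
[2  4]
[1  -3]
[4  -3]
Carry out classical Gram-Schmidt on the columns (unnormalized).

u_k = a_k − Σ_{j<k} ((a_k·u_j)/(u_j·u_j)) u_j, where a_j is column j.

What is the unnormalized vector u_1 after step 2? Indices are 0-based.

u_1 = (14/3, -8/3, -5/3)

Step 1: u_0 = a_0 = (2, 1, 4).
Step 2: u_1 = a_1 − (-1/3)·u_0 = (14/3, -8/3, -5/3).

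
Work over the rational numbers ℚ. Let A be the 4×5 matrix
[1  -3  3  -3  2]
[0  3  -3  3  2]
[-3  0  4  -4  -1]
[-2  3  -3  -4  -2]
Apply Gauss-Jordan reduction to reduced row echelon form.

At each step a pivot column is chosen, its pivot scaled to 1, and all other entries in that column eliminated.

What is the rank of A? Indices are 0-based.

[1] R0 /= 1  ⇒  (1, -3, 3, -3, 2)
     R2 -= -3·R0  ⇒  (0, -9, 13, -13, 5)
     R3 -= -2·R0  ⇒  (0, -3, 3, -10, 2)
[2] R1 /= 3  ⇒  (0, 1, -1, 1, 2/3)
     R0 -= -3·R1  ⇒  (1, 0, 0, 0, 4)
     R2 -= -9·R1  ⇒  (0, 0, 4, -4, 11)
     R3 -= -3·R1  ⇒  (0, 0, 0, -7, 4)
[3] R2 /= 4  ⇒  (0, 0, 1, -1, 11/4)
     R1 -= -1·R2  ⇒  (0, 1, 0, 0, 41/12)
[4] R3 /= -7  ⇒  (0, 0, 0, 1, -4/7)
     R2 -= -1·R3  ⇒  (0, 0, 1, 0, 61/28)

rank = 4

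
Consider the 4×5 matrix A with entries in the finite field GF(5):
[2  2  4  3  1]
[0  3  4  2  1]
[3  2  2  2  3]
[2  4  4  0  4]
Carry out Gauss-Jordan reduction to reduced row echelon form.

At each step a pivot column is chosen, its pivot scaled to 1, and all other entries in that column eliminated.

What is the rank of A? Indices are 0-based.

rank = 4

pivot(0,0)=2: scale R0 → (1, 1, 2, 4, 3)
  clear (2,0): R2 −= (3)R0 → (0, 4, 1, 0, 4)
  clear (3,0): R3 −= (2)R0 → (0, 2, 0, 2, 3)
pivot(1,1)=3: scale R1 → (0, 1, 3, 4, 2)
  clear (0,1): R0 −= (1)R1 → (1, 0, 4, 0, 1)
  clear (2,1): R2 −= (4)R1 → (0, 0, 4, 4, 1)
  clear (3,1): R3 −= (2)R1 → (0, 0, 4, 4, 4)
pivot(2,2)=4: scale R2 → (0, 0, 1, 1, 4)
  clear (0,2): R0 −= (4)R2 → (1, 0, 0, 1, 0)
  clear (1,2): R1 −= (3)R2 → (0, 1, 0, 1, 0)
  clear (3,2): R3 −= (4)R2 → (0, 0, 0, 0, 3)
col 3: no nonzero at/below row 3; advance.
pivot(3,4)=3: scale R3 → (0, 0, 0, 0, 1)
  clear (2,4): R2 −= (4)R3 → (0, 0, 1, 1, 0)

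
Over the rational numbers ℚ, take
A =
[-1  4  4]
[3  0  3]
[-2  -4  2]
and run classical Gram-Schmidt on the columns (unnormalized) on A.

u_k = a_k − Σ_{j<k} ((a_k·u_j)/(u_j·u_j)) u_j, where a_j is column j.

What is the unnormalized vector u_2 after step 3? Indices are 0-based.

u_2 = (3, 3, 3)

Step 1: u_0 = a_0 = (-1, 3, -2).
Step 2: u_1 = a_1 − (2/7)·u_0 = (30/7, -6/7, -24/7).
Step 3: u_2 = a_2 − (1/14)·u_0 − (1/4)·u_1 = (3, 3, 3).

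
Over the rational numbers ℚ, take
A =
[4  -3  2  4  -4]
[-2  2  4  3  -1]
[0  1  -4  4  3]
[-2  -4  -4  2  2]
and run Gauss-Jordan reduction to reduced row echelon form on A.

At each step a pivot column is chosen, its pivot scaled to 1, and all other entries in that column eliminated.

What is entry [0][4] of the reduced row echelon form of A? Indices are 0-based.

pivot(0,0)=4: scale R0 → (1, -3/4, 1/2, 1, -1)
  clear (1,0): R1 −= (-2)R0 → (0, 1/2, 5, 5, -3)
  clear (3,0): R3 −= (-2)R0 → (0, -11/2, -3, 4, 0)
pivot(1,1)=1/2: scale R1 → (0, 1, 10, 10, -6)
  clear (0,1): R0 −= (-3/4)R1 → (1, 0, 8, 17/2, -11/2)
  clear (2,1): R2 −= (1)R1 → (0, 0, -14, -6, 9)
  clear (3,1): R3 −= (-11/2)R1 → (0, 0, 52, 59, -33)
pivot(2,2)=-14: scale R2 → (0, 0, 1, 3/7, -9/14)
  clear (0,2): R0 −= (8)R2 → (1, 0, 0, 71/14, -5/14)
  clear (1,2): R1 −= (10)R2 → (0, 1, 0, 40/7, 3/7)
  clear (3,2): R3 −= (52)R2 → (0, 0, 0, 257/7, 3/7)
pivot(3,3)=257/7: scale R3 → (0, 0, 0, 1, 3/257)
  clear (0,3): R0 −= (71/14)R3 → (1, 0, 0, 0, -107/257)
  clear (1,3): R1 −= (40/7)R3 → (0, 1, 0, 0, 93/257)
  clear (2,3): R2 −= (3/7)R3 → (0, 0, 1, 0, -333/514)

M[0][4] = -107/257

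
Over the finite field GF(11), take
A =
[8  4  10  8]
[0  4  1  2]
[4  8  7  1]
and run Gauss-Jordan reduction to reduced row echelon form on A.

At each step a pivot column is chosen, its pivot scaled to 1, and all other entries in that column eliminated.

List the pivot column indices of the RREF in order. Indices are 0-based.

[1] R0 /= 8  ⇒  (1, 6, 4, 1)
     R2 -= 4·R0  ⇒  (0, 6, 2, 8)
[2] R1 /= 4  ⇒  (0, 1, 3, 6)
     R0 -= 6·R1  ⇒  (1, 0, 8, 9)
     R2 -= 6·R1  ⇒  (0, 0, 6, 5)
[3] R2 /= 6  ⇒  (0, 0, 1, 10)
     R0 -= 8·R2  ⇒  (1, 0, 0, 6)
     R1 -= 3·R2  ⇒  (0, 1, 0, 9)

pivot columns: 0, 1, 2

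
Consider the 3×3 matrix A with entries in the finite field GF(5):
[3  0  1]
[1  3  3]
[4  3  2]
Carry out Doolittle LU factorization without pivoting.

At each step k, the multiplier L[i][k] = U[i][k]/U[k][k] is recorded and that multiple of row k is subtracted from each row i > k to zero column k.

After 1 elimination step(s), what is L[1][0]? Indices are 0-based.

k=0: U[0][0]=3
  eliminate (1,0): mult=2, new row 1: (0, 3, 1); set L[1][0]=2
  eliminate (2,0): mult=3, new row 2: (0, 3, 4); set L[2][0]=3

L[1][0] = 2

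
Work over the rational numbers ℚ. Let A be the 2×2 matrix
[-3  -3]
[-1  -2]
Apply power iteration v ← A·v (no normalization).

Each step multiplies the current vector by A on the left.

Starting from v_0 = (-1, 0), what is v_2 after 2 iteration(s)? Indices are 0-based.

v_2 = (-12, -5)

v_0 = (-1, 0).
v_1 = A·v_0 = (3, 1).
v_2 = A·v_1 = (-12, -5).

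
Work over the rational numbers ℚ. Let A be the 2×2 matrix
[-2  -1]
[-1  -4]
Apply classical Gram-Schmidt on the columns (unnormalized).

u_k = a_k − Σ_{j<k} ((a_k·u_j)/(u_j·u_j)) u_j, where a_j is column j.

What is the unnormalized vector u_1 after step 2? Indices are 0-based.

u_1 = (7/5, -14/5)

Step 1: u_0 = a_0 = (-2, -1).
Step 2: u_1 = a_1 − (6/5)·u_0 = (7/5, -14/5).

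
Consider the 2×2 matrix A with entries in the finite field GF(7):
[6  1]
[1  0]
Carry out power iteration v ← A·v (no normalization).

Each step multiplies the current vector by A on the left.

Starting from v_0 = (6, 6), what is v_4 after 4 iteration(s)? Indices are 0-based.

v_4 = (5, 1)

v_0 = (6, 6).
v_1 = A·v_0 = (0, 6).
v_2 = A·v_1 = (6, 0).
v_3 = A·v_2 = (1, 6).
v_4 = A·v_3 = (5, 1).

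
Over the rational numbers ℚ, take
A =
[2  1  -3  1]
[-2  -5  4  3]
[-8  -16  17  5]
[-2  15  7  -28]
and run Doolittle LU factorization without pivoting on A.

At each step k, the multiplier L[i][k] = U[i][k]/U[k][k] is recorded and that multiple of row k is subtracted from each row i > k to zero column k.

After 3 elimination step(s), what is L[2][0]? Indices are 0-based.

[col 0] pivot 2
  R1 -= -1*R0 → (0, -4, 1, 4)  (L[1][0] := -1)
  R2 -= -4*R0 → (0, -12, 5, 9)  (L[2][0] := -4)
  R3 -= -1*R0 → (0, 16, 4, -27)  (L[3][0] := -1)
[col 1] pivot -4
  R2 -= 3*R1 → (0, 0, 2, -3)  (L[2][1] := 3)
  R3 -= -4*R1 → (0, 0, 8, -11)  (L[3][1] := -4)
[col 2] pivot 2
  R3 -= 4*R2 → (0, 0, 0, 1)  (L[3][2] := 4)

L[2][0] = -4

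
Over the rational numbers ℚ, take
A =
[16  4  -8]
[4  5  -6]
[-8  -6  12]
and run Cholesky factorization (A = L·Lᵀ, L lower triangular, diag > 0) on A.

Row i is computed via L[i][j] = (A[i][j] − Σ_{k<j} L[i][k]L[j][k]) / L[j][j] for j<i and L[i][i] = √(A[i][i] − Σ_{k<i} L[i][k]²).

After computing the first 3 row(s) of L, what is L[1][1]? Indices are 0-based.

L[1][1] = 2

Step 1: L[0][0] = √(16) = 4.
  L[1][0] = (4) / L[0][0] = 1.
Step 2: L[1][1] = √(4) = 2.
  L[2][0] = (-8) / L[0][0] = -2.
  L[2][1] = (-4) / L[1][1] = -2.
Step 3: L[2][2] = √(4) = 2.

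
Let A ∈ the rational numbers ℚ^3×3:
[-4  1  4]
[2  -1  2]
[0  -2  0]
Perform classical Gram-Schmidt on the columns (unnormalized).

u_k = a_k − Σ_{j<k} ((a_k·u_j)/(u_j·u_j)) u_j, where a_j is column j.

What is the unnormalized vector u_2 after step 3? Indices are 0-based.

Step 1: u_0 = a_0 = (-4, 2, 0).
Step 2: u_1 = a_1 − (-3/10)·u_0 = (-1/5, -2/5, -2).
Step 3: u_2 = a_2 − (-3/5)·u_0 − (-8/21)·u_1 = (32/21, 64/21, -16/21).

u_2 = (32/21, 64/21, -16/21)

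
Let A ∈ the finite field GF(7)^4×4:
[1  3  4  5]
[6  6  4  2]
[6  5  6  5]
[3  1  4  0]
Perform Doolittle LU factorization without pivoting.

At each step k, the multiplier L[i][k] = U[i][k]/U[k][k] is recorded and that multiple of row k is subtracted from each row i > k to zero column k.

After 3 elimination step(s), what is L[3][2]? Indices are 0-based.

L[3][2] = 4

k=0: U[0][0]=1
  eliminate (1,0): mult=6, new row 1: (0, 2, 1, 0); set L[1][0]=6
  eliminate (2,0): mult=6, new row 2: (0, 1, 3, 3); set L[2][0]=6
  eliminate (3,0): mult=3, new row 3: (0, 6, 6, 6); set L[3][0]=3
k=1: U[1][1]=2
  eliminate (2,1): mult=4, new row 2: (0, 0, 6, 3); set L[2][1]=4
  eliminate (3,1): mult=3, new row 3: (0, 0, 3, 6); set L[3][1]=3
k=2: U[2][2]=6
  eliminate (3,2): mult=4, new row 3: (0, 0, 0, 1); set L[3][2]=4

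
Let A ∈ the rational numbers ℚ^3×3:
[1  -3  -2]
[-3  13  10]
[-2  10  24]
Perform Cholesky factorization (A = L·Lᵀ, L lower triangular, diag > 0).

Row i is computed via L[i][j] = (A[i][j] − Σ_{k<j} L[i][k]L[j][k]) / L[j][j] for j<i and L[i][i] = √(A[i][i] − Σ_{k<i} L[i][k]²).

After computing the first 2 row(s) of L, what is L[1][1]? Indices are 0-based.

L[1][1] = 2

Step 1: L[0][0] = √(1) = 1.
  L[1][0] = (-3) / L[0][0] = -3.
Step 2: L[1][1] = √(4) = 2.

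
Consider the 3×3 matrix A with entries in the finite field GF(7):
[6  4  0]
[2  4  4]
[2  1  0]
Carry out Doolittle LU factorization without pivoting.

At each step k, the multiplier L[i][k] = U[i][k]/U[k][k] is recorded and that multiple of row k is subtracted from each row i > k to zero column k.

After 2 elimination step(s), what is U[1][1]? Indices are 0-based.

U[1][1] = 5

[col 0] pivot 6
  R1 -= 5*R0 → (0, 5, 4)  (L[1][0] := 5)
  R2 -= 5*R0 → (0, 2, 0)  (L[2][0] := 5)
[col 1] pivot 5
  R2 -= 6*R1 → (0, 0, 4)  (L[2][1] := 6)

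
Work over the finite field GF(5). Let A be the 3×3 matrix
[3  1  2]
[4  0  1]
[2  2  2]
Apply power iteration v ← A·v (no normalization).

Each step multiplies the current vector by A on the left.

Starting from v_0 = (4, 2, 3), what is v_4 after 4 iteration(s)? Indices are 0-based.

v_0 = (4, 2, 3).
v_1 = A·v_0 = (0, 4, 3).
v_2 = A·v_1 = (0, 3, 4).
v_3 = A·v_2 = (1, 4, 4).
v_4 = A·v_3 = (0, 3, 3).

v_4 = (0, 3, 3)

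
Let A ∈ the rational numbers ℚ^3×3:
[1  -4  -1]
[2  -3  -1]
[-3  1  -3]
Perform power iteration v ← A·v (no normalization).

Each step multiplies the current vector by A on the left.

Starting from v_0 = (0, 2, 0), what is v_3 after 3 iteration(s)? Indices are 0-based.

v_0 = (0, 2, 0).
v_1 = A·v_0 = (-8, -6, 2).
v_2 = A·v_1 = (14, 0, 12).
v_3 = A·v_2 = (2, 16, -78).

v_3 = (2, 16, -78)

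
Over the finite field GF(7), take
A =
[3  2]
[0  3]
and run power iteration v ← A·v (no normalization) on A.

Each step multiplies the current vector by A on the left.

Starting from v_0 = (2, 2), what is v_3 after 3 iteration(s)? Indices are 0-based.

v_0 = (2, 2).
v_1 = A·v_0 = (3, 6).
v_2 = A·v_1 = (0, 4).
v_3 = A·v_2 = (1, 5).

v_3 = (1, 5)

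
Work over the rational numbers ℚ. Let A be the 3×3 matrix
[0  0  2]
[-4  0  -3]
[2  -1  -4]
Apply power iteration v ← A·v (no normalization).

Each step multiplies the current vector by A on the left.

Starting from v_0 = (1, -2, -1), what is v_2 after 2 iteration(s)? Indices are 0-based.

v_0 = (1, -2, -1).
v_1 = A·v_0 = (-2, -1, 8).
v_2 = A·v_1 = (16, -16, -35).

v_2 = (16, -16, -35)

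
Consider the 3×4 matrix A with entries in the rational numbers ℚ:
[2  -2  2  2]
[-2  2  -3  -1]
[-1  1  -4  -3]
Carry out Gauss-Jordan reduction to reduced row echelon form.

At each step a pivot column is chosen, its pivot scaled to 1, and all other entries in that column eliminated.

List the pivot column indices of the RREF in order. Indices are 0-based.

step 1: normalize row 0 (÷2) = (1, -1, 1, 1)
  row 1: subtract -2×row0 = (0, 0, -1, 1)
  row 2: subtract -1×row0 = (0, 0, -3, -2)
skip col 1 (zero from row 1)
step 2: normalize row 1 (÷-1) = (0, 0, 1, -1)
  row 0: subtract 1×row1 = (1, -1, 0, 2)
  row 2: subtract -3×row1 = (0, 0, 0, -5)
step 3: normalize row 2 (÷-5) = (0, 0, 0, 1)
  row 0: subtract 2×row2 = (1, -1, 0, 0)
  row 1: subtract -1×row2 = (0, 0, 1, 0)

pivot columns: 0, 2, 3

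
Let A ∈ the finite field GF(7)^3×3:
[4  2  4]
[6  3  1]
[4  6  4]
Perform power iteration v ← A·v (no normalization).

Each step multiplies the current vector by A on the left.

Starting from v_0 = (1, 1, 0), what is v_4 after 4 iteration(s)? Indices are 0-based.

v_4 = (6, 0, 4)

v_0 = (1, 1, 0).
v_1 = A·v_0 = (6, 2, 3).
v_2 = A·v_1 = (5, 3, 6).
v_3 = A·v_2 = (1, 3, 6).
v_4 = A·v_3 = (6, 0, 4).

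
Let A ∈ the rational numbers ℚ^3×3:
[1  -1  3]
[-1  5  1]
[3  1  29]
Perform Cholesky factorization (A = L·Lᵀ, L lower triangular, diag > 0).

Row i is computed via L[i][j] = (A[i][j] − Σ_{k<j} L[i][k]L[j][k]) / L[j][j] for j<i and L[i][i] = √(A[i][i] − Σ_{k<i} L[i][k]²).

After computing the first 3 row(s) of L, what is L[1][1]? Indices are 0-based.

L[1][1] = 2

Step 1: L[0][0] = √(1) = 1.
  L[1][0] = (-1) / L[0][0] = -1.
Step 2: L[1][1] = √(4) = 2.
  L[2][0] = (3) / L[0][0] = 3.
  L[2][1] = (4) / L[1][1] = 2.
Step 3: L[2][2] = √(16) = 4.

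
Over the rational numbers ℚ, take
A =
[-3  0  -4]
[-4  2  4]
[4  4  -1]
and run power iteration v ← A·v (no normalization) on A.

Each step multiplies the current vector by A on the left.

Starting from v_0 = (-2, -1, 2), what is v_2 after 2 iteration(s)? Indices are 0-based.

v_2 = (62, -20, 62)

v_0 = (-2, -1, 2).
v_1 = A·v_0 = (-2, 14, -14).
v_2 = A·v_1 = (62, -20, 62).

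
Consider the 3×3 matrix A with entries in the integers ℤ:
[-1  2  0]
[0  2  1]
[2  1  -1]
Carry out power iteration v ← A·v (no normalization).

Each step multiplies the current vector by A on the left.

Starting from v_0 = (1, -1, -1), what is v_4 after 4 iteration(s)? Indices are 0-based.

v_0 = (1, -1, -1).
v_1 = A·v_0 = (-3, -3, 2).
v_2 = A·v_1 = (-3, -4, -11).
v_3 = A·v_2 = (-5, -19, 1).
v_4 = A·v_3 = (-33, -37, -30).

v_4 = (-33, -37, -30)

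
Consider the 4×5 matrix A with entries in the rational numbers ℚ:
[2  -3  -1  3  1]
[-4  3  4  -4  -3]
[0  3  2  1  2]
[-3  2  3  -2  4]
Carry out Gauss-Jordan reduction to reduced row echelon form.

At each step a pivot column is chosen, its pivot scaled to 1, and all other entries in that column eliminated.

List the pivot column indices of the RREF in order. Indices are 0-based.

step 1: normalize row 0 (÷2) = (1, -3/2, -1/2, 3/2, 1/2)
  row 1: subtract -4×row0 = (0, -3, 2, 2, -1)
  row 3: subtract -3×row0 = (0, -5/2, 3/2, 5/2, 11/2)
step 2: normalize row 1 (÷-3) = (0, 1, -2/3, -2/3, 1/3)
  row 0: subtract -3/2×row1 = (1, 0, -3/2, 1/2, 1)
  row 2: subtract 3×row1 = (0, 0, 4, 3, 1)
  row 3: subtract -5/2×row1 = (0, 0, -1/6, 5/6, 19/3)
step 3: normalize row 2 (÷4) = (0, 0, 1, 3/4, 1/4)
  row 0: subtract -3/2×row2 = (1, 0, 0, 13/8, 11/8)
  row 1: subtract -2/3×row2 = (0, 1, 0, -1/6, 1/2)
  row 3: subtract -1/6×row2 = (0, 0, 0, 23/24, 51/8)
step 4: normalize row 3 (÷23/24) = (0, 0, 0, 1, 153/23)
  row 0: subtract 13/8×row3 = (1, 0, 0, 0, -217/23)
  row 1: subtract -1/6×row3 = (0, 1, 0, 0, 37/23)
  row 2: subtract 3/4×row3 = (0, 0, 1, 0, -109/23)

pivot columns: 0, 1, 2, 3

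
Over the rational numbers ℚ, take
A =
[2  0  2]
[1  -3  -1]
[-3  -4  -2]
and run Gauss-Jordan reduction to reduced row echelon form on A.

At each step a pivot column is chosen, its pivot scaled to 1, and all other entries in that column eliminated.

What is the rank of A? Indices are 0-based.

[1] R0 /= 2  ⇒  (1, 0, 1)
     R1 -= 1·R0  ⇒  (0, -3, -2)
     R2 -= -3·R0  ⇒  (0, -4, 1)
[2] R1 /= -3  ⇒  (0, 1, 2/3)
     R2 -= -4·R1  ⇒  (0, 0, 11/3)
[3] R2 /= 11/3  ⇒  (0, 0, 1)
     R0 -= 1·R2  ⇒  (1, 0, 0)
     R1 -= 2/3·R2  ⇒  (0, 1, 0)

rank = 3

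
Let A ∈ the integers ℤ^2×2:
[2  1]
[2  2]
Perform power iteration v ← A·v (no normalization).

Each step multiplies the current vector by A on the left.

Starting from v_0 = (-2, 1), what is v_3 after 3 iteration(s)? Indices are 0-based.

v_3 = (-26, -36)

v_0 = (-2, 1).
v_1 = A·v_0 = (-3, -2).
v_2 = A·v_1 = (-8, -10).
v_3 = A·v_2 = (-26, -36).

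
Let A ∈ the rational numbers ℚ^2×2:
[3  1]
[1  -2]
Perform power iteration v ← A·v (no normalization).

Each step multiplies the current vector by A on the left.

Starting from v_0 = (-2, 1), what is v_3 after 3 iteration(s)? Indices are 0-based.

v_3 = (-54, -25)

v_0 = (-2, 1).
v_1 = A·v_0 = (-5, -4).
v_2 = A·v_1 = (-19, 3).
v_3 = A·v_2 = (-54, -25).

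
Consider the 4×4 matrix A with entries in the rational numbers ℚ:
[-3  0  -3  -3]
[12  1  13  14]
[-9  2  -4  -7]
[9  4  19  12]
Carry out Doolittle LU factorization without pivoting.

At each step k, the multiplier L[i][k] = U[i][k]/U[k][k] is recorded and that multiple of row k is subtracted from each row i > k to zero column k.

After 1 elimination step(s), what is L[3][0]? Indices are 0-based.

L[3][0] = -3

[col 0] pivot -3
  R1 -= -4*R0 → (0, 1, 1, 2)  (L[1][0] := -4)
  R2 -= 3*R0 → (0, 2, 5, 2)  (L[2][0] := 3)
  R3 -= -3*R0 → (0, 4, 10, 3)  (L[3][0] := -3)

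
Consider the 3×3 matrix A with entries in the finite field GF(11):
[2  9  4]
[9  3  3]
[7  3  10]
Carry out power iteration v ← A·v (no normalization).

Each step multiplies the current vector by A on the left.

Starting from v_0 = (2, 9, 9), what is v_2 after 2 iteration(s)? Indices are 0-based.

v_0 = (2, 9, 9).
v_1 = A·v_0 = (0, 6, 10).
v_2 = A·v_1 = (6, 4, 8).

v_2 = (6, 4, 8)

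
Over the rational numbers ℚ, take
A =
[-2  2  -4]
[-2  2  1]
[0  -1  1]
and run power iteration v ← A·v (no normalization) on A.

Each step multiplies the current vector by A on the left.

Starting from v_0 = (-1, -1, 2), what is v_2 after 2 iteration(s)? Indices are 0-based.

v_2 = (8, 23, 1)

v_0 = (-1, -1, 2).
v_1 = A·v_0 = (-8, 2, 3).
v_2 = A·v_1 = (8, 23, 1).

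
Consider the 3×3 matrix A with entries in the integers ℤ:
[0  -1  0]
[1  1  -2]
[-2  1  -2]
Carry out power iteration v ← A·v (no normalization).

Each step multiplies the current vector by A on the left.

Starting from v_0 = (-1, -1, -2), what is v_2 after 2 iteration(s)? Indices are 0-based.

v_2 = (-2, -7, -10)

v_0 = (-1, -1, -2).
v_1 = A·v_0 = (1, 2, 5).
v_2 = A·v_1 = (-2, -7, -10).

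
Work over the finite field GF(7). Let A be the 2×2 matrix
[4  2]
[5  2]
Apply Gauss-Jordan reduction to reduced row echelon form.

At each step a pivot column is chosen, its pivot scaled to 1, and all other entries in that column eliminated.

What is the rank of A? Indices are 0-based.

[1] R0 /= 4  ⇒  (1, 4)
     R1 -= 5·R0  ⇒  (0, 3)
[2] R1 /= 3  ⇒  (0, 1)
     R0 -= 4·R1  ⇒  (1, 0)

rank = 2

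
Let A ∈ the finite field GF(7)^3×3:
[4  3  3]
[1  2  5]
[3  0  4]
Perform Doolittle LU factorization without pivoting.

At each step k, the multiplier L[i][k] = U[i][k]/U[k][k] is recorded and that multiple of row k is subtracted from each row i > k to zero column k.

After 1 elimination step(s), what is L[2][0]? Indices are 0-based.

L[2][0] = 6

k=0: U[0][0]=4
  eliminate (1,0): mult=2, new row 1: (0, 3, 6); set L[1][0]=2
  eliminate (2,0): mult=6, new row 2: (0, 3, 0); set L[2][0]=6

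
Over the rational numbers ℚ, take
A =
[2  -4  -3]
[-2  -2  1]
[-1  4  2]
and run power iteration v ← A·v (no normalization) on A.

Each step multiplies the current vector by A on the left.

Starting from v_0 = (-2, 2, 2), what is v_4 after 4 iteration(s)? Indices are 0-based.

v_4 = (-2706, 1146, 1810)

v_0 = (-2, 2, 2).
v_1 = A·v_0 = (-18, 2, 14).
v_2 = A·v_1 = (-86, 46, 54).
v_3 = A·v_2 = (-518, 134, 378).
v_4 = A·v_3 = (-2706, 1146, 1810).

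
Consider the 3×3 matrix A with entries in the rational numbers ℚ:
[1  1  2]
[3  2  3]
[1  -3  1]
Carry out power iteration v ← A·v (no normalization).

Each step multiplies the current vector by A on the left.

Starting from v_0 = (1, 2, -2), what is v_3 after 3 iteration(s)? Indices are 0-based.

v_3 = (-58, -119, 41)

v_0 = (1, 2, -2).
v_1 = A·v_0 = (-1, 1, -7).
v_2 = A·v_1 = (-14, -22, -11).
v_3 = A·v_2 = (-58, -119, 41).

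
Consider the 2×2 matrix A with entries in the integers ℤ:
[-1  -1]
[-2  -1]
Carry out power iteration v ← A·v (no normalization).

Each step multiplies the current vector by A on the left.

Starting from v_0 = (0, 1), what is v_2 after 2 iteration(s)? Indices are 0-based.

v_0 = (0, 1).
v_1 = A·v_0 = (-1, -1).
v_2 = A·v_1 = (2, 3).

v_2 = (2, 3)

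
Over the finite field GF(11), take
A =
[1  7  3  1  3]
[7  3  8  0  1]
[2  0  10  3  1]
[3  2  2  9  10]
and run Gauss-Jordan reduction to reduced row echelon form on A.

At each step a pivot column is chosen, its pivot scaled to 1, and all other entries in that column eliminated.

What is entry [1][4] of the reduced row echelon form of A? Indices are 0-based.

M[1][4] = 4

[1] R0 /= 1  ⇒  (1, 7, 3, 1, 3)
     R1 -= 7·R0  ⇒  (0, 9, 9, 4, 2)
     R2 -= 2·R0  ⇒  (0, 8, 4, 1, 6)
     R3 -= 3·R0  ⇒  (0, 3, 4, 6, 1)
[2] R1 /= 9  ⇒  (0, 1, 1, 9, 10)
     R0 -= 7·R1  ⇒  (1, 0, 7, 4, 10)
     R2 -= 8·R1  ⇒  (0, 0, 7, 6, 3)
     R3 -= 3·R1  ⇒  (0, 0, 1, 1, 4)
[3] R2 /= 7  ⇒  (0, 0, 1, 4, 2)
     R0 -= 7·R2  ⇒  (1, 0, 0, 9, 7)
     R1 -= 1·R2  ⇒  (0, 1, 0, 5, 8)
     R3 -= 1·R2  ⇒  (0, 0, 0, 8, 2)
[4] R3 /= 8  ⇒  (0, 0, 0, 1, 3)
     R0 -= 9·R3  ⇒  (1, 0, 0, 0, 2)
     R1 -= 5·R3  ⇒  (0, 1, 0, 0, 4)
     R2 -= 4·R3  ⇒  (0, 0, 1, 0, 1)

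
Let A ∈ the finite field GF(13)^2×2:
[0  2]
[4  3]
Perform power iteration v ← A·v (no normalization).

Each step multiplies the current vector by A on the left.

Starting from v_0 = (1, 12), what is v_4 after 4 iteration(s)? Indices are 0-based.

v_4 = (12, 4)

v_0 = (1, 12).
v_1 = A·v_0 = (11, 1).
v_2 = A·v_1 = (2, 8).
v_3 = A·v_2 = (3, 6).
v_4 = A·v_3 = (12, 4).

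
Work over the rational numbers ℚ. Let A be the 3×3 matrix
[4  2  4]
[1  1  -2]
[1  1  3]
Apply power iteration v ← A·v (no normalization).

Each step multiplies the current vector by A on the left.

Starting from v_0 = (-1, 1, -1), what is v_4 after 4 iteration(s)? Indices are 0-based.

v_4 = (-988, -42, -387)

v_0 = (-1, 1, -1).
v_1 = A·v_0 = (-6, 2, -3).
v_2 = A·v_1 = (-32, 2, -13).
v_3 = A·v_2 = (-176, -4, -69).
v_4 = A·v_3 = (-988, -42, -387).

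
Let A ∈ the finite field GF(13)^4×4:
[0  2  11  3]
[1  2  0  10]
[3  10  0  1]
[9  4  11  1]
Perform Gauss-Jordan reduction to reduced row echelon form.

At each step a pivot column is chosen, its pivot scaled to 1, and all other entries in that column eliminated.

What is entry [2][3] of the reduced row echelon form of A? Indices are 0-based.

M[2][3] = 1

pivot(0,0): swap R0↔R1
pivot(0,0)=1: scale R0 → (1, 2, 0, 10)
  clear (2,0): R2 −= (3)R0 → (0, 4, 0, 10)
  clear (3,0): R3 −= (9)R0 → (0, 12, 11, 2)
pivot(1,1)=2: scale R1 → (0, 1, 12, 8)
  clear (0,1): R0 −= (2)R1 → (1, 0, 2, 7)
  clear (2,1): R2 −= (4)R1 → (0, 0, 4, 4)
  clear (3,1): R3 −= (12)R1 → (0, 0, 10, 10)
pivot(2,2)=4: scale R2 → (0, 0, 1, 1)
  clear (0,2): R0 −= (2)R2 → (1, 0, 0, 5)
  clear (1,2): R1 −= (12)R2 → (0, 1, 0, 9)
  clear (3,2): R3 −= (10)R2 → (0, 0, 0, 0)
col 3: no nonzero at/below row 3; advance.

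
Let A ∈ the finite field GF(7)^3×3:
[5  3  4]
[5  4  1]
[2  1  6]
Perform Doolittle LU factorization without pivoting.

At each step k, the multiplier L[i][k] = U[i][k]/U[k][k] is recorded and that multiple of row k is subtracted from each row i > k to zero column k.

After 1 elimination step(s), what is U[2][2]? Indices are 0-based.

U[2][2] = 3

[col 0] pivot 5
  R1 -= 1*R0 → (0, 1, 4)  (L[1][0] := 1)
  R2 -= 6*R0 → (0, 4, 3)  (L[2][0] := 6)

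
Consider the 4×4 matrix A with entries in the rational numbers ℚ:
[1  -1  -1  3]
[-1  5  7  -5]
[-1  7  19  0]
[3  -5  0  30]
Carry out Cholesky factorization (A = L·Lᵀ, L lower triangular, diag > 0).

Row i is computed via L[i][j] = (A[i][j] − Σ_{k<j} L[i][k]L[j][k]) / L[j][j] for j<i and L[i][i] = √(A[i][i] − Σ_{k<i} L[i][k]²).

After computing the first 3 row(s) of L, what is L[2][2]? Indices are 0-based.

L[2][2] = 3

Step 1: L[0][0] = √(1) = 1.
  L[1][0] = (-1) / L[0][0] = -1.
Step 2: L[1][1] = √(4) = 2.
  L[2][0] = (-1) / L[0][0] = -1.
  L[2][1] = (6) / L[1][1] = 3.
Step 3: L[2][2] = √(9) = 3.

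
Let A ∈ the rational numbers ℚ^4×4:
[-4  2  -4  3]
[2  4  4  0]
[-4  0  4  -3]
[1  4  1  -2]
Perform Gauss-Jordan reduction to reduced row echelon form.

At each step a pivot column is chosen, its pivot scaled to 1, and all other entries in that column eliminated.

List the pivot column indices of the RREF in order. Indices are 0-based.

pivot columns: 0, 1, 2, 3

[1] R0 /= -4  ⇒  (1, -1/2, 1, -3/4)
     R1 -= 2·R0  ⇒  (0, 5, 2, 3/2)
     R2 -= -4·R0  ⇒  (0, -2, 8, -6)
     R3 -= 1·R0  ⇒  (0, 9/2, 0, -5/4)
[2] R1 /= 5  ⇒  (0, 1, 2/5, 3/10)
     R0 -= -1/2·R1  ⇒  (1, 0, 6/5, -3/5)
     R2 -= -2·R1  ⇒  (0, 0, 44/5, -27/5)
     R3 -= 9/2·R1  ⇒  (0, 0, -9/5, -13/5)
[3] R2 /= 44/5  ⇒  (0, 0, 1, -27/44)
     R0 -= 6/5·R2  ⇒  (1, 0, 0, 3/22)
     R1 -= 2/5·R2  ⇒  (0, 1, 0, 6/11)
     R3 -= -9/5·R2  ⇒  (0, 0, 0, -163/44)
[4] R3 /= -163/44  ⇒  (0, 0, 0, 1)
     R0 -= 3/22·R3  ⇒  (1, 0, 0, 0)
     R1 -= 6/11·R3  ⇒  (0, 1, 0, 0)
     R2 -= -27/44·R3  ⇒  (0, 0, 1, 0)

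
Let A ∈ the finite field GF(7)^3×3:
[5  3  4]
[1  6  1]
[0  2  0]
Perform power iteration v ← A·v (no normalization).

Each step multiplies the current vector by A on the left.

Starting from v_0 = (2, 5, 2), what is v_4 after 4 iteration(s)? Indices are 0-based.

v_0 = (2, 5, 2).
v_1 = A·v_0 = (5, 6, 3).
v_2 = A·v_1 = (6, 2, 5).
v_3 = A·v_2 = (0, 2, 4).
v_4 = A·v_3 = (1, 2, 4).

v_4 = (1, 2, 4)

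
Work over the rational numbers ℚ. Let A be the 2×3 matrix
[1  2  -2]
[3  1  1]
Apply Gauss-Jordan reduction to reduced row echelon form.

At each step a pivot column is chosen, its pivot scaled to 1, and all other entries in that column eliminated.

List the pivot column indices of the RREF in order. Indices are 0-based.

pivot columns: 0, 1

step 1: normalize row 0 (÷1) = (1, 2, -2)
  row 1: subtract 3×row0 = (0, -5, 7)
step 2: normalize row 1 (÷-5) = (0, 1, -7/5)
  row 0: subtract 2×row1 = (1, 0, 4/5)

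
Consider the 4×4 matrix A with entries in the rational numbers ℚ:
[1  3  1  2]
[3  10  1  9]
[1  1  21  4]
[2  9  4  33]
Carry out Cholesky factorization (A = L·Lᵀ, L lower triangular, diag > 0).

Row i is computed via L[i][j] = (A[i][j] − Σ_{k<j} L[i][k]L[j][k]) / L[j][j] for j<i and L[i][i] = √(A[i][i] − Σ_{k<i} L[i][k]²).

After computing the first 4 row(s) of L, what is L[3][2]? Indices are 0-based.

Step 1: L[0][0] = √(1) = 1.
  L[1][0] = (3) / L[0][0] = 3.
Step 2: L[1][1] = √(1) = 1.
  L[2][0] = (1) / L[0][0] = 1.
  L[2][1] = (-2) / L[1][1] = -2.
Step 3: L[2][2] = √(16) = 4.
  L[3][0] = (2) / L[0][0] = 2.
  L[3][1] = (3) / L[1][1] = 3.
  L[3][2] = (8) / L[2][2] = 2.
Step 4: L[3][3] = √(16) = 4.

L[3][2] = 2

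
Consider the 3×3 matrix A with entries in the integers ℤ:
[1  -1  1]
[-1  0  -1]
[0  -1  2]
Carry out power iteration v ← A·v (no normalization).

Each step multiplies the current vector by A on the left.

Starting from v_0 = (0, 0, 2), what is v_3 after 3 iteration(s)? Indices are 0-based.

v_3 = (24, -18, 26)

v_0 = (0, 0, 2).
v_1 = A·v_0 = (2, -2, 4).
v_2 = A·v_1 = (8, -6, 10).
v_3 = A·v_2 = (24, -18, 26).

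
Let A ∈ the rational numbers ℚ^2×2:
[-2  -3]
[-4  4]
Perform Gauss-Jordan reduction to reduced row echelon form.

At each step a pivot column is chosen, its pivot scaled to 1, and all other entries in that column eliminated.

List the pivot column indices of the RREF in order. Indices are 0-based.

step 1: normalize row 0 (÷-2) = (1, 3/2)
  row 1: subtract -4×row0 = (0, 10)
step 2: normalize row 1 (÷10) = (0, 1)
  row 0: subtract 3/2×row1 = (1, 0)

pivot columns: 0, 1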